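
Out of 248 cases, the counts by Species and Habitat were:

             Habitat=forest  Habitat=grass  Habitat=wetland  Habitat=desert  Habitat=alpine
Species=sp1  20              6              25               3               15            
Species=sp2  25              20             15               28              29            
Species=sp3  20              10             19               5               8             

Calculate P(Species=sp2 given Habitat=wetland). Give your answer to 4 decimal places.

0.2542

Total with Habitat=wetland: 25 + 15 + 19 = 59.
P(Species=sp2 | Habitat=wetland) = 15/59 = 0.2542.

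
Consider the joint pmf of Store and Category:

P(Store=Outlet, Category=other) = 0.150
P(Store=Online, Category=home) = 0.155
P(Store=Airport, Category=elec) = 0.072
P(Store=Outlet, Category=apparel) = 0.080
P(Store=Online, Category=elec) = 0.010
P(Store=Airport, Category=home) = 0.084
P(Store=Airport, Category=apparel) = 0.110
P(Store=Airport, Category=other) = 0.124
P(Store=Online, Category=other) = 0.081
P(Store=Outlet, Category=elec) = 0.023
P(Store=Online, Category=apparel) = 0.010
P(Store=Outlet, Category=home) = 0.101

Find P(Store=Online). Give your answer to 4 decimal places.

0.2560

P(Store=Online) = 0.010 + 0.010 + 0.155 + 0.081 = 0.256.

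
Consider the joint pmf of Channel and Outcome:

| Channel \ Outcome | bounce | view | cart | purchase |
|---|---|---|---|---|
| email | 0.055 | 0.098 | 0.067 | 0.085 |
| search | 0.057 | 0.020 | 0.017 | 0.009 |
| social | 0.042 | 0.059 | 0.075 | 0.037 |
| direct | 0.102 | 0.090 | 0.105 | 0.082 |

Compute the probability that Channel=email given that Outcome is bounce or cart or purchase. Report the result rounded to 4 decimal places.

0.2824

P(Outcome=bounce) = 0.055 + 0.057 + 0.042 + 0.102 = 0.256.
P(Outcome=cart) = 0.067 + 0.017 + 0.075 + 0.105 = 0.264.
P(Outcome=purchase) = 0.085 + 0.009 + 0.037 + 0.082 = 0.213.
P(Outcome ∈ {bounce, cart, purchase}) = 0.256 + 0.264 + 0.213 = 0.733; P(Channel=email, Outcome ∈ {bounce, cart, purchase}) = 0.055 + 0.067 + 0.085 = 0.207.
P(Channel=email | Outcome ∈ {bounce, cart, purchase}) = 0.207/0.733 = 0.2824.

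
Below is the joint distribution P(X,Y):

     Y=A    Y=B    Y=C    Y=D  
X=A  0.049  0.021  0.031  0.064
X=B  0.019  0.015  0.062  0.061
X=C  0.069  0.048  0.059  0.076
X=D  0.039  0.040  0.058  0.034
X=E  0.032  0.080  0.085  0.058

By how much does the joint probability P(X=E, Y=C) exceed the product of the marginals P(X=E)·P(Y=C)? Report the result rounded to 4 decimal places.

0.0098

P(X=E) = 0.032 + 0.080 + 0.085 + 0.058 = 0.255.
P(Y=C) = 0.031 + 0.062 + 0.059 + 0.058 + 0.085 = 0.295.
P(X=E, Y=C) − P(X=E)P(Y=C) = 0.085 − 0.255×0.295 = 0.0098.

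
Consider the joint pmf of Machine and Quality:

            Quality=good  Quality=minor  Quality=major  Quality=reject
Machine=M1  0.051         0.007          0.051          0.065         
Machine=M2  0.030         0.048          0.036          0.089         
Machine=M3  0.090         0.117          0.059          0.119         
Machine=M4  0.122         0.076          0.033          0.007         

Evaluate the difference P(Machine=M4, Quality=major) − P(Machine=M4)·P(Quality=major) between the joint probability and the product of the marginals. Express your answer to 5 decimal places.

-0.00960

P(Machine=M4) = 0.122 + 0.076 + 0.033 + 0.007 = 0.238.
P(Quality=major) = 0.051 + 0.036 + 0.059 + 0.033 = 0.179.
P(Machine=M4, Quality=major) − P(Machine=M4)P(Quality=major) = 0.033 − 0.238×0.179 = -0.00960.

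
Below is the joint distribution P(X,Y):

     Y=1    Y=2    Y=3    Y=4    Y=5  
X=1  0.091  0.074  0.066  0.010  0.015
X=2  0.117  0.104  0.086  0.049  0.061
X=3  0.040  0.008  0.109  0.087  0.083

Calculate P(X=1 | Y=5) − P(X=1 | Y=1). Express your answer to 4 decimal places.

-0.2726

P(Y=5) = 0.015 + 0.061 + 0.083 = 0.159; P(X=1 | Y=5) = 0.015/0.159 = 0.09434.
P(Y=1) = 0.091 + 0.117 + 0.040 = 0.248; P(X=1 | Y=1) = 0.091/0.248 = 0.36694.
Difference = -0.2726.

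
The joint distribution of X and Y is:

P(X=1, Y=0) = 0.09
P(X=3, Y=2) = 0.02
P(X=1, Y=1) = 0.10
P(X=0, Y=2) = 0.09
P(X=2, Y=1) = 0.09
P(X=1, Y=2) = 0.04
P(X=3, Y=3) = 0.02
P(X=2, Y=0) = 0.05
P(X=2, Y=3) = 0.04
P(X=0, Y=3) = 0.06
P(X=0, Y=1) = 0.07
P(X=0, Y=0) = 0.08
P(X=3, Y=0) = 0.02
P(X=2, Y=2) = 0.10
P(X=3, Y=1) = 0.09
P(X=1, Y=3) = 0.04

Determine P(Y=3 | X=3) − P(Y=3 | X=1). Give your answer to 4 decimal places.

P(X=3) = 0.02 + 0.09 + 0.02 + 0.02 = 0.15; P(Y=3 | X=3) = 0.02/0.15 = 0.13333.
P(X=1) = 0.09 + 0.10 + 0.04 + 0.04 = 0.27; P(Y=3 | X=1) = 0.04/0.27 = 0.14815.
Difference = -0.0148.

-0.0148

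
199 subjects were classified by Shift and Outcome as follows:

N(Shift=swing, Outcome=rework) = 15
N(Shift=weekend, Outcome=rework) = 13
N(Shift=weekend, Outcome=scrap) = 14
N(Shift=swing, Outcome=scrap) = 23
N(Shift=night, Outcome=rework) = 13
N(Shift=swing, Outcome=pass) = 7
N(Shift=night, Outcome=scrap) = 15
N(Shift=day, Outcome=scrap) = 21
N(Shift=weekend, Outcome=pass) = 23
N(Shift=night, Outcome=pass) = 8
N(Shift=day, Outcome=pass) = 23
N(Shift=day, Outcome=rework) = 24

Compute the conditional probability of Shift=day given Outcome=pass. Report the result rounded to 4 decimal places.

Total with Outcome=pass: 23 + 7 + 8 + 23 = 61.
P(Shift=day | Outcome=pass) = 23/61 = 0.3770.

0.3770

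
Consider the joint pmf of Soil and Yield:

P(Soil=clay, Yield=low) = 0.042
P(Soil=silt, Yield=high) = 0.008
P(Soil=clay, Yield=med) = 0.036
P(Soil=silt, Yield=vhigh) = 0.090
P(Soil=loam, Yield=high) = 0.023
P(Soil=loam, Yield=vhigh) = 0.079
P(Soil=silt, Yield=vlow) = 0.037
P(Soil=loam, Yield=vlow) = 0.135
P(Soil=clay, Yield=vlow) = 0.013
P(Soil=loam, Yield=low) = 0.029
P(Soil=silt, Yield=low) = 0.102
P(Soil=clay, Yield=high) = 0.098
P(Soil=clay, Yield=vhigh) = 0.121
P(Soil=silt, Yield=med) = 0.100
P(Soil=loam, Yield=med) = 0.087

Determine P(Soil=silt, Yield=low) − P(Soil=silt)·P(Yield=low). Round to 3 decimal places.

0.044

P(Soil=silt) = 0.037 + 0.102 + 0.100 + 0.008 + 0.090 = 0.337.
P(Yield=low) = 0.029 + 0.042 + 0.102 = 0.173.
P(Soil=silt, Yield=low) − P(Soil=silt)P(Yield=low) = 0.102 − 0.337×0.173 = 0.044.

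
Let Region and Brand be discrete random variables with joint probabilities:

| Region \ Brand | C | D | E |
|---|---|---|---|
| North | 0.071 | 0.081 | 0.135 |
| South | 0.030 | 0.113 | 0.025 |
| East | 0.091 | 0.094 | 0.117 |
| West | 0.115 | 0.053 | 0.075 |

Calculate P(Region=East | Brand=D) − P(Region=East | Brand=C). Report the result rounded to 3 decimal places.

P(Brand=D) = 0.081 + 0.113 + 0.094 + 0.053 = 0.341; P(Region=East | Brand=D) = 0.094/0.341 = 0.2757.
P(Brand=C) = 0.071 + 0.030 + 0.091 + 0.115 = 0.307; P(Region=East | Brand=C) = 0.091/0.307 = 0.2964.
Difference = -0.021.

-0.021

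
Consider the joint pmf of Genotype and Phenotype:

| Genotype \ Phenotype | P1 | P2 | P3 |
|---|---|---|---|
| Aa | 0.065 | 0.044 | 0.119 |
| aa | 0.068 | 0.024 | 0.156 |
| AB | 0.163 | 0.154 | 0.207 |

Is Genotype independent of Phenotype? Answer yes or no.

P(Genotype=AB) = 0.524 and P(Phenotype=P3) = 0.482, so their product is 0.25257, but P(Genotype=AB, Phenotype=P3) = 0.207. Since these differ, Genotype and Phenotype are not independent.

no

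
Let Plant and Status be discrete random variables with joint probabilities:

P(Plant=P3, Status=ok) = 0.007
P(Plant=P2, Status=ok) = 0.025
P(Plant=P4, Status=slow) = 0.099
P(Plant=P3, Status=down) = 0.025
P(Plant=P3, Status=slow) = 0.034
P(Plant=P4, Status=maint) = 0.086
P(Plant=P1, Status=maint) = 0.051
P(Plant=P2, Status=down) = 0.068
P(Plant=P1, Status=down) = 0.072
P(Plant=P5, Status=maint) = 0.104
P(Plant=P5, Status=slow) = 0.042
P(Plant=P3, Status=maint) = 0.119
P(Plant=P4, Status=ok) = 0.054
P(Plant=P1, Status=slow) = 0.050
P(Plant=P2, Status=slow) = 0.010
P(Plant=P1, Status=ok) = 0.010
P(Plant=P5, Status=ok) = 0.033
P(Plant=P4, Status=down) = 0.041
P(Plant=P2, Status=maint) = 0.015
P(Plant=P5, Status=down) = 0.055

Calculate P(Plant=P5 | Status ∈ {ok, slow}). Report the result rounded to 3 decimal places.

0.206

P(Status=ok) = 0.010 + 0.025 + 0.007 + 0.054 + 0.033 = 0.129.
P(Status=slow) = 0.050 + 0.010 + 0.034 + 0.099 + 0.042 = 0.235.
P(Status ∈ {ok, slow}) = 0.129 + 0.235 = 0.364; P(Plant=P5, Status ∈ {ok, slow}) = 0.033 + 0.042 = 0.075.
P(Plant=P5 | Status ∈ {ok, slow}) = 0.075/0.364 = 0.206.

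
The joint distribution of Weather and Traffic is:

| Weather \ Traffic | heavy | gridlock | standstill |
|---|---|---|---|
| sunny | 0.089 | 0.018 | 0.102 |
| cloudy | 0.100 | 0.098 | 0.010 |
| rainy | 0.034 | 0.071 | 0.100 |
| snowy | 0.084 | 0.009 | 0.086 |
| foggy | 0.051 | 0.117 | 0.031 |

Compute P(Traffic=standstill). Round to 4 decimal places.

P(Traffic=standstill) = 0.102 + 0.010 + 0.100 + 0.086 + 0.031 = 0.329.

0.3290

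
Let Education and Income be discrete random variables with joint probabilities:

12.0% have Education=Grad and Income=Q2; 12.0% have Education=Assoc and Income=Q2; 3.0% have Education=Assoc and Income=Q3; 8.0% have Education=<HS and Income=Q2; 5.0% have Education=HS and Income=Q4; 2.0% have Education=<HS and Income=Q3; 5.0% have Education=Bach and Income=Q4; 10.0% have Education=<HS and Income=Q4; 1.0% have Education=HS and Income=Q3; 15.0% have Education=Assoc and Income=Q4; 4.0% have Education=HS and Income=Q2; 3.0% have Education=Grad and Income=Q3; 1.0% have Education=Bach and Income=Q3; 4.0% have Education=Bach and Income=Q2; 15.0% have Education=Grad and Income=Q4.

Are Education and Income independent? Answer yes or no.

Every cell satisfies P(Education,Income) = P(Education)·P(Income). For instance P(Education=HS) = 0.100, P(Income=Q4) = 0.500, and 0.100×0.500 = 0.050 matches the joint entry. So Education and Income are independent.

yes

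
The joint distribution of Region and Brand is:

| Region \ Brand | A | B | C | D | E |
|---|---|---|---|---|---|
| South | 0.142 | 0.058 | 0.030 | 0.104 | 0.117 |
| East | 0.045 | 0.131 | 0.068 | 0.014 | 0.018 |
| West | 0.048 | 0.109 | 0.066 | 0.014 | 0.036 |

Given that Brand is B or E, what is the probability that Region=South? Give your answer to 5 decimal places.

0.37313

P(Brand=B) = 0.058 + 0.131 + 0.109 = 0.298.
P(Brand=E) = 0.117 + 0.018 + 0.036 = 0.171.
P(Brand ∈ {B, E}) = 0.298 + 0.171 = 0.469; P(Region=South, Brand ∈ {B, E}) = 0.058 + 0.117 = 0.175.
P(Region=South | Brand ∈ {B, E}) = 0.175/0.469 = 0.37313.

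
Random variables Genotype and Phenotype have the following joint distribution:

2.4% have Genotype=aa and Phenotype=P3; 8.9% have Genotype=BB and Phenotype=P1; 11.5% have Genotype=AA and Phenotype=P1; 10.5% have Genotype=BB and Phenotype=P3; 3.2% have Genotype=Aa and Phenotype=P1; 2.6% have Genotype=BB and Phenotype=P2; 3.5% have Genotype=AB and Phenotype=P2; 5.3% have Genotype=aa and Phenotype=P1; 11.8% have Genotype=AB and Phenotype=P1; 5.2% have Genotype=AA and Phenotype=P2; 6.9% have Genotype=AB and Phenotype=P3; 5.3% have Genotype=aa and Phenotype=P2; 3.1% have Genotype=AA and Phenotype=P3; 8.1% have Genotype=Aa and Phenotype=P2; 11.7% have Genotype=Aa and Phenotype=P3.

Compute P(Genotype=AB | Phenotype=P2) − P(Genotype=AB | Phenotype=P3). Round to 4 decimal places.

-0.0577

P(Phenotype=P2) = 0.052 + 0.081 + 0.053 + 0.035 + 0.026 = 0.247; P(Genotype=AB | Phenotype=P2) = 0.035/0.247 = 0.14170.
P(Phenotype=P3) = 0.031 + 0.117 + 0.024 + 0.069 + 0.105 = 0.346; P(Genotype=AB | Phenotype=P3) = 0.069/0.346 = 0.19942.
Difference = -0.0577.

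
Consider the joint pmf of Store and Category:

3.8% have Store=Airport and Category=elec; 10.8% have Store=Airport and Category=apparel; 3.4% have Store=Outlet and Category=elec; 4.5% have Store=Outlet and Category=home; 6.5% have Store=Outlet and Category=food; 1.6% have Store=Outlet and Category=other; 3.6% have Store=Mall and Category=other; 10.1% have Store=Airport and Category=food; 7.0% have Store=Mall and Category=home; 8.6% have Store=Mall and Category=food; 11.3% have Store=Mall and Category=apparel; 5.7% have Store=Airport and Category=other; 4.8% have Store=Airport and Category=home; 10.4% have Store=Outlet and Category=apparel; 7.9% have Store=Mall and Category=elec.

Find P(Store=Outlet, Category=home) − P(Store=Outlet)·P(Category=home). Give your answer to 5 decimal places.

0.00197

P(Store=Outlet) = 0.065 + 0.104 + 0.034 + 0.045 + 0.016 = 0.264.
P(Category=home) = 0.070 + 0.048 + 0.045 = 0.163.
P(Store=Outlet, Category=home) − P(Store=Outlet)P(Category=home) = 0.045 − 0.264×0.163 = 0.00197.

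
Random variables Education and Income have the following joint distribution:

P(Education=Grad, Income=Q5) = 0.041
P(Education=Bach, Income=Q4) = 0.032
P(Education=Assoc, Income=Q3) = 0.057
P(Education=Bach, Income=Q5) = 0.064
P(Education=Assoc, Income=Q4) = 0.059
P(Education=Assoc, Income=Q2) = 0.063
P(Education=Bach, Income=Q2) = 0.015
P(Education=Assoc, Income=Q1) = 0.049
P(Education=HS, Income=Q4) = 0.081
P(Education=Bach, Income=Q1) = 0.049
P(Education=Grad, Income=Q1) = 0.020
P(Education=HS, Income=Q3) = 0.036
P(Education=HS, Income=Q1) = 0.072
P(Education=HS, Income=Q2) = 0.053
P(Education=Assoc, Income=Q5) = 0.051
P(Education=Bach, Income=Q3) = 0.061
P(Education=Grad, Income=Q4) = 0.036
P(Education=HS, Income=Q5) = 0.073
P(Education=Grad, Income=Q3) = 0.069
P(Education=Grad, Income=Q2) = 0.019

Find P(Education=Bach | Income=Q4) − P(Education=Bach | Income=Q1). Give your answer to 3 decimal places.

P(Income=Q4) = 0.081 + 0.059 + 0.032 + 0.036 = 0.208; P(Education=Bach | Income=Q4) = 0.032/0.208 = 0.1538.
P(Income=Q1) = 0.072 + 0.049 + 0.049 + 0.020 = 0.190; P(Education=Bach | Income=Q1) = 0.049/0.190 = 0.2579.
Difference = -0.104.

-0.104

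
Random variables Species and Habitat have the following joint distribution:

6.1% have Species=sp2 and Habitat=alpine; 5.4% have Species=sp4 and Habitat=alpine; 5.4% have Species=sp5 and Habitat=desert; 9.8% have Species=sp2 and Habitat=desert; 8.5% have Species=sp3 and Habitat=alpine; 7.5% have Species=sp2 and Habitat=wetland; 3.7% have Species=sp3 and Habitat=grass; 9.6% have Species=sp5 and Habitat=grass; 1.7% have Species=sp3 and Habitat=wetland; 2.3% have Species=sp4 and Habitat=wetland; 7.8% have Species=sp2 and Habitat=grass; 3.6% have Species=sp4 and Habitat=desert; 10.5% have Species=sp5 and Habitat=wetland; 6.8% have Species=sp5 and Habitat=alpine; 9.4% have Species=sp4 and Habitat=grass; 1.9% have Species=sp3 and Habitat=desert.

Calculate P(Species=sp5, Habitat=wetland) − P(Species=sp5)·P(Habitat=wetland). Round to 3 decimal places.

0.034

P(Species=sp5) = 0.096 + 0.105 + 0.054 + 0.068 = 0.323.
P(Habitat=wetland) = 0.075 + 0.017 + 0.023 + 0.105 = 0.220.
P(Species=sp5, Habitat=wetland) − P(Species=sp5)P(Habitat=wetland) = 0.105 − 0.323×0.220 = 0.034.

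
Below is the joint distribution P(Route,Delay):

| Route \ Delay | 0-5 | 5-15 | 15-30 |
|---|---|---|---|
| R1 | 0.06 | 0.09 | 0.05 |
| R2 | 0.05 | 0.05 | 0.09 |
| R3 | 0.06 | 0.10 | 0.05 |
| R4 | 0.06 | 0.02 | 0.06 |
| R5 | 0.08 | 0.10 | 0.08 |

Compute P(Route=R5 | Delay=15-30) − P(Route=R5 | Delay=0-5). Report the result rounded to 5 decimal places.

P(Delay=15-30) = 0.05 + 0.09 + 0.05 + 0.06 + 0.08 = 0.33; P(Route=R5 | Delay=15-30) = 0.08/0.33 = 0.242424.
P(Delay=0-5) = 0.06 + 0.05 + 0.06 + 0.06 + 0.08 = 0.31; P(Route=R5 | Delay=0-5) = 0.08/0.31 = 0.258065.
Difference = -0.01564.

-0.01564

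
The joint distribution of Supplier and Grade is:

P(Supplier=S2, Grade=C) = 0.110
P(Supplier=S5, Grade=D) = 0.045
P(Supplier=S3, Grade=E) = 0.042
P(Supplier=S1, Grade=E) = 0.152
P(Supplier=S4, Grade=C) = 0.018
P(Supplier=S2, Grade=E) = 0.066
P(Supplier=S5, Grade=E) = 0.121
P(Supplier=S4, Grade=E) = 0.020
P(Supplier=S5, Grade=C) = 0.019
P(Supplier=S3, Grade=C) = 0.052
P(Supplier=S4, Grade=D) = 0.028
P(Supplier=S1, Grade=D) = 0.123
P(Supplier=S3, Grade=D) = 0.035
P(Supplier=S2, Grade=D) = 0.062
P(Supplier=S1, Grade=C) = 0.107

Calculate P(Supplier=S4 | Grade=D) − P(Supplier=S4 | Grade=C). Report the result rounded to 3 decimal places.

0.037

P(Grade=D) = 0.123 + 0.062 + 0.035 + 0.028 + 0.045 = 0.293; P(Supplier=S4 | Grade=D) = 0.028/0.293 = 0.0956.
P(Grade=C) = 0.107 + 0.110 + 0.052 + 0.018 + 0.019 = 0.306; P(Supplier=S4 | Grade=C) = 0.018/0.306 = 0.0588.
Difference = 0.037.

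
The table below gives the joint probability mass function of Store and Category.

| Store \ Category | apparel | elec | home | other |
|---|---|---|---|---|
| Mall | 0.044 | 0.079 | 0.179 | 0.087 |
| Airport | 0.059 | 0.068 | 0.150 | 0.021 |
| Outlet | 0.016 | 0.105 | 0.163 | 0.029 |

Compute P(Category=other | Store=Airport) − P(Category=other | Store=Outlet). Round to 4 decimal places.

P(Store=Airport) = 0.059 + 0.068 + 0.150 + 0.021 = 0.298; P(Category=other | Store=Airport) = 0.021/0.298 = 0.07047.
P(Store=Outlet) = 0.016 + 0.105 + 0.163 + 0.029 = 0.313; P(Category=other | Store=Outlet) = 0.029/0.313 = 0.09265.
Difference = -0.0222.

-0.0222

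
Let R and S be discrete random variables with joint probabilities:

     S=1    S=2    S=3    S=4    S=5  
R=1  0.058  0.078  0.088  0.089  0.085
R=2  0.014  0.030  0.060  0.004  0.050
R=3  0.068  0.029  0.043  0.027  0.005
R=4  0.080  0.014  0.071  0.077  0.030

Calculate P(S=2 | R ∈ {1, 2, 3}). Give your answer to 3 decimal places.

P(R=1) = 0.058 + 0.078 + 0.088 + 0.089 + 0.085 = 0.398.
P(R=2) = 0.014 + 0.030 + 0.060 + 0.004 + 0.050 = 0.158.
P(R=3) = 0.068 + 0.029 + 0.043 + 0.027 + 0.005 = 0.172.
P(R ∈ {1, 2, 3}) = 0.398 + 0.158 + 0.172 = 0.728; P(S=2, R ∈ {1, 2, 3}) = 0.078 + 0.030 + 0.029 = 0.137.
P(S=2 | R ∈ {1, 2, 3}) = 0.137/0.728 = 0.188.

0.188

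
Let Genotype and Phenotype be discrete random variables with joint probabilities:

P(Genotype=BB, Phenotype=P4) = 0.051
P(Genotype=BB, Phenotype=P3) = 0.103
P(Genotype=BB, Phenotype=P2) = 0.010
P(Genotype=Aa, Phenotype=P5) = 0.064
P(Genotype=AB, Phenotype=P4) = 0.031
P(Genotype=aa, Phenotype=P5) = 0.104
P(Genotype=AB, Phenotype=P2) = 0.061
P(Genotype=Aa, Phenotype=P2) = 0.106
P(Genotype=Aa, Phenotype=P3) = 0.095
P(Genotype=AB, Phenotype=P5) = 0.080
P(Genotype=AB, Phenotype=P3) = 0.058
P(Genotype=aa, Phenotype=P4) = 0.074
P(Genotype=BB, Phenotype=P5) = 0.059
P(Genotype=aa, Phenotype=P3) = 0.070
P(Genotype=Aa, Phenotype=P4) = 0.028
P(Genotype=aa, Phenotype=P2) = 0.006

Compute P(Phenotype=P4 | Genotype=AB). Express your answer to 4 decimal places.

P(Genotype=AB) = 0.061 + 0.058 + 0.031 + 0.080 = 0.230.
P(Phenotype=P4 | Genotype=AB) = 0.031/0.230 = 0.1348.

0.1348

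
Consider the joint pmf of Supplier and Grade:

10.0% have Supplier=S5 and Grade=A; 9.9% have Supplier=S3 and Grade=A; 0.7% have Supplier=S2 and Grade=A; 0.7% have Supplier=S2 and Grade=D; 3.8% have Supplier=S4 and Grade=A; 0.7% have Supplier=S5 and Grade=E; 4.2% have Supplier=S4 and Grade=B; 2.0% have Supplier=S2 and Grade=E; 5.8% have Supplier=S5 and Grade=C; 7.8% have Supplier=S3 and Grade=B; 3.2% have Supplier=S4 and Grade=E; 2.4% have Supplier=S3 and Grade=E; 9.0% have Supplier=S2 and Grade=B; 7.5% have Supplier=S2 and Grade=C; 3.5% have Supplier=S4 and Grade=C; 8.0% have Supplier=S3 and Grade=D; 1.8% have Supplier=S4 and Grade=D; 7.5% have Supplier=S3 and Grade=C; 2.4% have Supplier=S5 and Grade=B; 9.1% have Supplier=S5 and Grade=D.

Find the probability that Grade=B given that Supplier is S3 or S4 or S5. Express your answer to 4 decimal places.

P(Supplier=S3) = 0.099 + 0.078 + 0.075 + 0.080 + 0.024 = 0.356.
P(Supplier=S4) = 0.038 + 0.042 + 0.035 + 0.018 + 0.032 = 0.165.
P(Supplier=S5) = 0.100 + 0.024 + 0.058 + 0.091 + 0.007 = 0.280.
P(Supplier ∈ {S3, S4, S5}) = 0.356 + 0.165 + 0.280 = 0.801; P(Grade=B, Supplier ∈ {S3, S4, S5}) = 0.078 + 0.042 + 0.024 = 0.144.
P(Grade=B | Supplier ∈ {S3, S4, S5}) = 0.144/0.801 = 0.1798.

0.1798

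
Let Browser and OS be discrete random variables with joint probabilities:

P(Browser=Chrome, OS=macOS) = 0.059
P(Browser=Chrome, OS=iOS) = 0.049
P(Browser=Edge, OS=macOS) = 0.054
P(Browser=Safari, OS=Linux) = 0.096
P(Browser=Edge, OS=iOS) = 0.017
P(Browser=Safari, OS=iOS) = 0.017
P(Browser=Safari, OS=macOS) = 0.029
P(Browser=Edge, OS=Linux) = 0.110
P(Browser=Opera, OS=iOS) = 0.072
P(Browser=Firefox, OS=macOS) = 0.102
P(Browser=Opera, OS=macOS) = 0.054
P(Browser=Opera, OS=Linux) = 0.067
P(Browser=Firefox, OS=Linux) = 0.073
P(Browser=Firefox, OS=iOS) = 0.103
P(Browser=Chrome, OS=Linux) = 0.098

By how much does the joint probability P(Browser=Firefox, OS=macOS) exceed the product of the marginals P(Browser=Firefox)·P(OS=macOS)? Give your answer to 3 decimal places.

P(Browser=Firefox) = 0.102 + 0.073 + 0.103 = 0.278.
P(OS=macOS) = 0.059 + 0.102 + 0.029 + 0.054 + 0.054 = 0.298.
P(Browser=Firefox, OS=macOS) − P(Browser=Firefox)P(OS=macOS) = 0.102 − 0.278×0.298 = 0.019.

0.019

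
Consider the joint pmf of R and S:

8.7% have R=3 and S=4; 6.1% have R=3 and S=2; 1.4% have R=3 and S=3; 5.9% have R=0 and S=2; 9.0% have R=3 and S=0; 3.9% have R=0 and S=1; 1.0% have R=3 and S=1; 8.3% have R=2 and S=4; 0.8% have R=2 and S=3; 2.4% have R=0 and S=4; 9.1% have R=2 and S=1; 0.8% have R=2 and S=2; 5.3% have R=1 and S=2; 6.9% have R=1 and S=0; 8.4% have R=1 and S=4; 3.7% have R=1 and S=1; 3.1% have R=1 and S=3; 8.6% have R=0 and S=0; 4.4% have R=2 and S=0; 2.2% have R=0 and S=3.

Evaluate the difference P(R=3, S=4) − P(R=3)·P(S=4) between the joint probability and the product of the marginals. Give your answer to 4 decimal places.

P(R=3) = 0.090 + 0.010 + 0.061 + 0.014 + 0.087 = 0.262.
P(S=4) = 0.024 + 0.084 + 0.083 + 0.087 = 0.278.
P(R=3, S=4) − P(R=3)P(S=4) = 0.087 − 0.262×0.278 = 0.0142.

0.0142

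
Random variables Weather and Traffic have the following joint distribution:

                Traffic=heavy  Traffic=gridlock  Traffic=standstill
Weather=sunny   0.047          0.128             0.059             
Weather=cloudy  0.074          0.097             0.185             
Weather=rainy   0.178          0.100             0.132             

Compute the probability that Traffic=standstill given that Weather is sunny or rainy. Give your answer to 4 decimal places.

0.2966

P(Weather=sunny) = 0.047 + 0.128 + 0.059 = 0.234.
P(Weather=rainy) = 0.178 + 0.100 + 0.132 = 0.410.
P(Weather ∈ {sunny, rainy}) = 0.234 + 0.410 = 0.644; P(Traffic=standstill, Weather ∈ {sunny, rainy}) = 0.059 + 0.132 = 0.191.
P(Traffic=standstill | Weather ∈ {sunny, rainy}) = 0.191/0.644 = 0.2966.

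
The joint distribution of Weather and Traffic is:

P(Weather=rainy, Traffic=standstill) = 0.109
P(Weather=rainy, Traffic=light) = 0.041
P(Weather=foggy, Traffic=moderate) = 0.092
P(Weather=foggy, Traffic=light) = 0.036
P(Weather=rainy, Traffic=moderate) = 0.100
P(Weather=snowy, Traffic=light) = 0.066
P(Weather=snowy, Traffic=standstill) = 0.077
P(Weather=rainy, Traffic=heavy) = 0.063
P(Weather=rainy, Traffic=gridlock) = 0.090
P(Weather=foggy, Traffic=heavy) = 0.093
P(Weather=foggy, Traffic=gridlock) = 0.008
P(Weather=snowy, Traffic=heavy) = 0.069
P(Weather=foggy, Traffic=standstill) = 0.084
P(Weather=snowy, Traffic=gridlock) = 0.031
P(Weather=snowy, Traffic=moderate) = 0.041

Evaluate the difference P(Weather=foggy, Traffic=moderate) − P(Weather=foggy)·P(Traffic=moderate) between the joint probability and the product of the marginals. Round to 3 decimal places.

0.019

P(Weather=foggy) = 0.036 + 0.092 + 0.093 + 0.008 + 0.084 = 0.313.
P(Traffic=moderate) = 0.100 + 0.041 + 0.092 = 0.233.
P(Weather=foggy, Traffic=moderate) − P(Weather=foggy)P(Traffic=moderate) = 0.092 − 0.313×0.233 = 0.019.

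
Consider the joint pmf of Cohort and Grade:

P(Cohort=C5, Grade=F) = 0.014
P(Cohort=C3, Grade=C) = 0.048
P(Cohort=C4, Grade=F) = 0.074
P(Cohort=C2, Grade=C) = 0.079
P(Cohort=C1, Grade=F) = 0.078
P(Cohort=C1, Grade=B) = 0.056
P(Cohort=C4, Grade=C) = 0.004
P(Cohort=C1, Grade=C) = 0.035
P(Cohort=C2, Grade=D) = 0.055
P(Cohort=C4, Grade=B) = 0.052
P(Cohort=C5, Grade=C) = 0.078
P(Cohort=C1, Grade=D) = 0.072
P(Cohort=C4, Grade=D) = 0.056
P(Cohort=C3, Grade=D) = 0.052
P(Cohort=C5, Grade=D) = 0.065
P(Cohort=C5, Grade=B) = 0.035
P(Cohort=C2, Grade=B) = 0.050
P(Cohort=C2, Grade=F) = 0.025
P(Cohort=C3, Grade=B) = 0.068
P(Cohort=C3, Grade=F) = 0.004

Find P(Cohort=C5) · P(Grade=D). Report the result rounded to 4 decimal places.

0.0576

P(Cohort=C5) = 0.035 + 0.078 + 0.065 + 0.014 = 0.192.
P(Grade=D) = 0.072 + 0.055 + 0.052 + 0.056 + 0.065 = 0.300.
Product: 0.192 × 0.300 = 0.0576.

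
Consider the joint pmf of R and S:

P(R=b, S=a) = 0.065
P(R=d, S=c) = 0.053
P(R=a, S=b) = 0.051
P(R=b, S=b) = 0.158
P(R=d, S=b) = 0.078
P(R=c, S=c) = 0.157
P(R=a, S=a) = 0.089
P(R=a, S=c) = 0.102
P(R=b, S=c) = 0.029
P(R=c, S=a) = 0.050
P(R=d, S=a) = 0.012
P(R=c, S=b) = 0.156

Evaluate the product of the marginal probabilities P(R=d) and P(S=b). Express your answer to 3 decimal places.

0.063

P(R=d) = 0.012 + 0.078 + 0.053 = 0.143.
P(S=b) = 0.051 + 0.158 + 0.156 + 0.078 = 0.443.
Product: 0.143 × 0.443 = 0.063.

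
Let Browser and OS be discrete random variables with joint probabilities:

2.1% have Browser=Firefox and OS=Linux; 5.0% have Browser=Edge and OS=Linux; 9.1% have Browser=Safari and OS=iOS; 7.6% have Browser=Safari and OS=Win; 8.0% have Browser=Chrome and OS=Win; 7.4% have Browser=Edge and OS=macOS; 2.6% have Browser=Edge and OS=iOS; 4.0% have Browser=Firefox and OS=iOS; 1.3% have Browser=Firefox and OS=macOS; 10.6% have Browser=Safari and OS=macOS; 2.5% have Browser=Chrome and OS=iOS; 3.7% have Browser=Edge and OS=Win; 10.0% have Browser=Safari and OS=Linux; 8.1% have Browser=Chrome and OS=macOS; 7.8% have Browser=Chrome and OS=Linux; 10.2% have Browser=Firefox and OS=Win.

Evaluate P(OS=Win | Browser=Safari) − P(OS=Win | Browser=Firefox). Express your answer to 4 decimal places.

P(Browser=Safari) = 0.076 + 0.106 + 0.100 + 0.091 = 0.373; P(OS=Win | Browser=Safari) = 0.076/0.373 = 0.20375.
P(Browser=Firefox) = 0.102 + 0.013 + 0.021 + 0.040 = 0.176; P(OS=Win | Browser=Firefox) = 0.102/0.176 = 0.57955.
Difference = -0.3758.

-0.3758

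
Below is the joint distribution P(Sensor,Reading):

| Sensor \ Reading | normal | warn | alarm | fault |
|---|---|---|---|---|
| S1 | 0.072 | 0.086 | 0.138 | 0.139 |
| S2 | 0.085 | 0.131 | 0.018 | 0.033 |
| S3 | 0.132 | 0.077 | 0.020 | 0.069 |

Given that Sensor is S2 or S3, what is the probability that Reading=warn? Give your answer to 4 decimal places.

P(Sensor=S2) = 0.085 + 0.131 + 0.018 + 0.033 = 0.267.
P(Sensor=S3) = 0.132 + 0.077 + 0.020 + 0.069 = 0.298.
P(Sensor ∈ {S2, S3}) = 0.267 + 0.298 = 0.565; P(Reading=warn, Sensor ∈ {S2, S3}) = 0.131 + 0.077 = 0.208.
P(Reading=warn | Sensor ∈ {S2, S3}) = 0.208/0.565 = 0.3681.

0.3681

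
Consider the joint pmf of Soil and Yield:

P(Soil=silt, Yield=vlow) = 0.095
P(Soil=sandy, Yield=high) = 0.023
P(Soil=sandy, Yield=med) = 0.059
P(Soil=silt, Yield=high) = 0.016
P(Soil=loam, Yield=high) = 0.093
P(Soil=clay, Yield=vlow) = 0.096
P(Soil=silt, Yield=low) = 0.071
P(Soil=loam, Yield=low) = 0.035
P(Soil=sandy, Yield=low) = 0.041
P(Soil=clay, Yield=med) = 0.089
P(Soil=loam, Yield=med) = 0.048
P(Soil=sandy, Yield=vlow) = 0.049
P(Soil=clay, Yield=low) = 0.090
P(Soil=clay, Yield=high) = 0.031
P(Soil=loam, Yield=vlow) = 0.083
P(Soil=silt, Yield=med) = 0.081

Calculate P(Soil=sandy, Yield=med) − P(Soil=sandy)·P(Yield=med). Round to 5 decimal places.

P(Soil=sandy) = 0.049 + 0.041 + 0.059 + 0.023 = 0.172.
P(Yield=med) = 0.059 + 0.048 + 0.089 + 0.081 = 0.277.
P(Soil=sandy, Yield=med) − P(Soil=sandy)P(Yield=med) = 0.059 − 0.172×0.277 = 0.01136.

0.01136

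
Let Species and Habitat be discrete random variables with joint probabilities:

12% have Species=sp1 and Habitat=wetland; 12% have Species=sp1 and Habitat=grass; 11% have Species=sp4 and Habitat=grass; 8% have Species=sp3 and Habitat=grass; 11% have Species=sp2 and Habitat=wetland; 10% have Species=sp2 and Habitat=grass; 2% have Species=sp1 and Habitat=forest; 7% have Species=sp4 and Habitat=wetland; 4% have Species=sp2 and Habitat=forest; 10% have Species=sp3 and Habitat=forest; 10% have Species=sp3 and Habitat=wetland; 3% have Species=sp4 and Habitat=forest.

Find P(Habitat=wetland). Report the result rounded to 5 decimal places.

0.40000

P(Habitat=wetland) = 0.12 + 0.11 + 0.10 + 0.07 = 0.40.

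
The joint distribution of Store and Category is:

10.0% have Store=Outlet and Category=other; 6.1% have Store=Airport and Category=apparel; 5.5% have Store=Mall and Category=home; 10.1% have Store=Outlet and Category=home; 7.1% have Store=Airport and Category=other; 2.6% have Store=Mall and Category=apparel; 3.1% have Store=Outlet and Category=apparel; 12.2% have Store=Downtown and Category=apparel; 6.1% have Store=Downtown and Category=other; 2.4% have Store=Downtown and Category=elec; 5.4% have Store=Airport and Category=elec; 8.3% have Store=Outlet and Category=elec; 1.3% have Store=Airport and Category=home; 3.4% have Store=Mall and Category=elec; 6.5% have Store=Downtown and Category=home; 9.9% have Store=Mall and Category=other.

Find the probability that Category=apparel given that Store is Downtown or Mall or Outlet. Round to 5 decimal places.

P(Store=Downtown) = 0.122 + 0.024 + 0.065 + 0.061 = 0.272.
P(Store=Mall) = 0.026 + 0.034 + 0.055 + 0.099 = 0.214.
P(Store=Outlet) = 0.031 + 0.083 + 0.101 + 0.100 = 0.315.
P(Store ∈ {Downtown, Mall, Outlet}) = 0.272 + 0.214 + 0.315 = 0.801; P(Category=apparel, Store ∈ {Downtown, Mall, Outlet}) = 0.122 + 0.026 + 0.031 = 0.179.
P(Category=apparel | Store ∈ {Downtown, Mall, Outlet}) = 0.179/0.801 = 0.22347.

0.22347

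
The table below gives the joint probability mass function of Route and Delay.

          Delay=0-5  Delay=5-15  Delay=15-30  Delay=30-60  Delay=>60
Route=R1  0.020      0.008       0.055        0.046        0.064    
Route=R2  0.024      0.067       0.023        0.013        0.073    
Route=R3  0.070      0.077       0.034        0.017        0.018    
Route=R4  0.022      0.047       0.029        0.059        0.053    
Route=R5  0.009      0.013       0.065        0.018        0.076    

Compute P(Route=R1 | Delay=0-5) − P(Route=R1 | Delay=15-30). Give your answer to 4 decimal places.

-0.1291

P(Delay=0-5) = 0.020 + 0.024 + 0.070 + 0.022 + 0.009 = 0.145; P(Route=R1 | Delay=0-5) = 0.020/0.145 = 0.13793.
P(Delay=15-30) = 0.055 + 0.023 + 0.034 + 0.029 + 0.065 = 0.206; P(Route=R1 | Delay=15-30) = 0.055/0.206 = 0.26699.
Difference = -0.1291.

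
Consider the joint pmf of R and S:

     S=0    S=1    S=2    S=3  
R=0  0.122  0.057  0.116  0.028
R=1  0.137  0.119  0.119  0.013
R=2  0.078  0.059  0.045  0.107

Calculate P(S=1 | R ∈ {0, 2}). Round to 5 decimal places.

0.18954

P(R=0) = 0.122 + 0.057 + 0.116 + 0.028 = 0.323.
P(R=2) = 0.078 + 0.059 + 0.045 + 0.107 = 0.289.
P(R ∈ {0, 2}) = 0.323 + 0.289 = 0.612; P(S=1, R ∈ {0, 2}) = 0.057 + 0.059 = 0.116.
P(S=1 | R ∈ {0, 2}) = 0.116/0.612 = 0.18954.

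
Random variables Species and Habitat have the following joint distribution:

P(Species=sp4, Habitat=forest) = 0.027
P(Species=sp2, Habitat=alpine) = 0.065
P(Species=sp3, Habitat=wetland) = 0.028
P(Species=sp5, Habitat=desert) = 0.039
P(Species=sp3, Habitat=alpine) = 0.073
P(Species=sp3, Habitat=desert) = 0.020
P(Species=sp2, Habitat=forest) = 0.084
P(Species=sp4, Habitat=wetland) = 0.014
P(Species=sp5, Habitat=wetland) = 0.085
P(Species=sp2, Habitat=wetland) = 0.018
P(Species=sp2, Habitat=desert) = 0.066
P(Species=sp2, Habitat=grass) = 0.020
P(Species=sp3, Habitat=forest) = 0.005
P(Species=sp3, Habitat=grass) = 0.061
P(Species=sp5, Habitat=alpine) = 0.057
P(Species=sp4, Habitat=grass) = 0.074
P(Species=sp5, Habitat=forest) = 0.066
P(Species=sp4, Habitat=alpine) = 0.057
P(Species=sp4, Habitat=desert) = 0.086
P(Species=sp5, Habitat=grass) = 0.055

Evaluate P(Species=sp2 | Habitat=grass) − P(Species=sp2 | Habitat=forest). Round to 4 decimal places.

-0.3663

P(Habitat=grass) = 0.020 + 0.061 + 0.074 + 0.055 = 0.210; P(Species=sp2 | Habitat=grass) = 0.020/0.210 = 0.09524.
P(Habitat=forest) = 0.084 + 0.005 + 0.027 + 0.066 = 0.182; P(Species=sp2 | Habitat=forest) = 0.084/0.182 = 0.46154.
Difference = -0.3663.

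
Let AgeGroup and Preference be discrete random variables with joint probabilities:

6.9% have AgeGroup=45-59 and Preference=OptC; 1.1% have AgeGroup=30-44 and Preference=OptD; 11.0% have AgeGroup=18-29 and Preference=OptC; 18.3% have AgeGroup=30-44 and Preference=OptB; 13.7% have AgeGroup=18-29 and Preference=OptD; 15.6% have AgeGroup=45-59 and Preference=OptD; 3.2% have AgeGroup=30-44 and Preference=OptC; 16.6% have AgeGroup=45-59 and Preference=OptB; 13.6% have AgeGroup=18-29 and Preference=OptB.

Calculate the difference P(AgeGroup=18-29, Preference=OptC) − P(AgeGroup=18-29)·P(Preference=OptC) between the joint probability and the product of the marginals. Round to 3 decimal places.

0.029

P(AgeGroup=18-29) = 0.136 + 0.110 + 0.137 = 0.383.
P(Preference=OptC) = 0.110 + 0.032 + 0.069 = 0.211.
P(AgeGroup=18-29, Preference=OptC) − P(AgeGroup=18-29)P(Preference=OptC) = 0.110 − 0.383×0.211 = 0.029.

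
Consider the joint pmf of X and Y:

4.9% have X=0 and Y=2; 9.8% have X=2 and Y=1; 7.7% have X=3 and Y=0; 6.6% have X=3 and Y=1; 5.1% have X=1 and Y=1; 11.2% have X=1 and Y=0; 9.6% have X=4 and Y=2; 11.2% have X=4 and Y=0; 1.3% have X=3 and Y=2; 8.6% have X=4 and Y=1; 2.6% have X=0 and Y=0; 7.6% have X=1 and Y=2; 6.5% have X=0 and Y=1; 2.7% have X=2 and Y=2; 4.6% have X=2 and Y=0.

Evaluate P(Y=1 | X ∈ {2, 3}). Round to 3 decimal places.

0.502

P(X=2) = 0.046 + 0.098 + 0.027 = 0.171.
P(X=3) = 0.077 + 0.066 + 0.013 = 0.156.
P(X ∈ {2, 3}) = 0.171 + 0.156 = 0.327; P(Y=1, X ∈ {2, 3}) = 0.098 + 0.066 = 0.164.
P(Y=1 | X ∈ {2, 3}) = 0.164/0.327 = 0.502.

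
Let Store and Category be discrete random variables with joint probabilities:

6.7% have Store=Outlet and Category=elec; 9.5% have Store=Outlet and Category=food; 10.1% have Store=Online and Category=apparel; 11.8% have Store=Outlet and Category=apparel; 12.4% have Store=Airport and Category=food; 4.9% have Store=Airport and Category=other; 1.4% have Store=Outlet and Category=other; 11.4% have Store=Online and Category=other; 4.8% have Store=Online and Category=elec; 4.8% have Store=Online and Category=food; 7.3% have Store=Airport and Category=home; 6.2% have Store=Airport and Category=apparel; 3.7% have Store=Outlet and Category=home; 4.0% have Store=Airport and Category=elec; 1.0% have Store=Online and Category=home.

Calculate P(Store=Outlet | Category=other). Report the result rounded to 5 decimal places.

P(Category=other) = 0.049 + 0.014 + 0.114 = 0.177.
P(Store=Outlet | Category=other) = 0.014/0.177 = 0.07910.

0.07910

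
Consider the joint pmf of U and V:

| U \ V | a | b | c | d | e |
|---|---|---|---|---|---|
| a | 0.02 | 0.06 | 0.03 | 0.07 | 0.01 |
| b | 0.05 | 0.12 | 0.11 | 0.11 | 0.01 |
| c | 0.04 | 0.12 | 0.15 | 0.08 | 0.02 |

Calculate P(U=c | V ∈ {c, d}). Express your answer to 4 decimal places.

0.4182

P(V=c) = 0.03 + 0.11 + 0.15 = 0.29.
P(V=d) = 0.07 + 0.11 + 0.08 = 0.26.
P(V ∈ {c, d}) = 0.29 + 0.26 = 0.55; P(U=c, V ∈ {c, d}) = 0.15 + 0.08 = 0.23.
P(U=c | V ∈ {c, d}) = 0.23/0.55 = 0.4182.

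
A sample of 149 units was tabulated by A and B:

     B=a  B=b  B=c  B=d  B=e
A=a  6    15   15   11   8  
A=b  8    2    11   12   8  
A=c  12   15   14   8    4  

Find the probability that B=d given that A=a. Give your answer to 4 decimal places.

0.2000

Total with A=a: 6 + 15 + 15 + 11 + 8 = 55.
P(B=d | A=a) = 11/55 = 0.2000.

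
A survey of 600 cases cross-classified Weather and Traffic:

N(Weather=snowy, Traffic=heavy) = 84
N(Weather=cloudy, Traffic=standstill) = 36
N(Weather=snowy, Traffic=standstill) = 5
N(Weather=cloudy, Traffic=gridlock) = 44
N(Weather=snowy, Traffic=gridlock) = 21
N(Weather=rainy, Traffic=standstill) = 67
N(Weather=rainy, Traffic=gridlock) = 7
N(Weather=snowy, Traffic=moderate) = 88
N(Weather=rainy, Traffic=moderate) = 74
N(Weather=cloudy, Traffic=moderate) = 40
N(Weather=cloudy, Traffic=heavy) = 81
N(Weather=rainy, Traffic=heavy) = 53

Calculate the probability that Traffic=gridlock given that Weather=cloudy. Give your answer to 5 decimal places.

Total with Weather=cloudy: 40 + 81 + 44 + 36 = 201.
P(Traffic=gridlock | Weather=cloudy) = 44/201 = 0.21891.

0.21891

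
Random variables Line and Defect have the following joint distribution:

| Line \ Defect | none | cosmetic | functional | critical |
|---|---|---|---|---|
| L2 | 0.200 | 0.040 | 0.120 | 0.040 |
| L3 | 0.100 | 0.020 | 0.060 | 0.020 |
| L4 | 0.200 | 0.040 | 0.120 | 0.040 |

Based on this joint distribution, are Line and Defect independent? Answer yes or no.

yes

Every cell satisfies P(Line,Defect) = P(Line)·P(Defect). For instance P(Line=L3) = 0.200, P(Defect=functional) = 0.300, and 0.200×0.300 = 0.060 matches the joint entry. So Line and Defect are independent.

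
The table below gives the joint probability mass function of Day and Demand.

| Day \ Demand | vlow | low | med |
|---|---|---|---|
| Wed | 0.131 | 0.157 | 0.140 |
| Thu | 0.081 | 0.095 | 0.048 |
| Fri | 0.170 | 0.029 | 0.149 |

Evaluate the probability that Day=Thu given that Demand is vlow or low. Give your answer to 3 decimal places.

P(Demand=vlow) = 0.131 + 0.081 + 0.170 = 0.382.
P(Demand=low) = 0.157 + 0.095 + 0.029 = 0.281.
P(Demand ∈ {vlow, low}) = 0.382 + 0.281 = 0.663; P(Day=Thu, Demand ∈ {vlow, low}) = 0.081 + 0.095 = 0.176.
P(Day=Thu | Demand ∈ {vlow, low}) = 0.176/0.663 = 0.265.

0.265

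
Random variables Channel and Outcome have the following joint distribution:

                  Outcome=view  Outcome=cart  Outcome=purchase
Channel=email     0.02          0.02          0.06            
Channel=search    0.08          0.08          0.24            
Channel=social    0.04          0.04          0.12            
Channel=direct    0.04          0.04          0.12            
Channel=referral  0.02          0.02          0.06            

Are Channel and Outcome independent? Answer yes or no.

yes

Every cell satisfies P(Channel,Outcome) = P(Channel)·P(Outcome). For instance P(Channel=social) = 0.20, P(Outcome=purchase) = 0.60, and 0.20×0.60 = 0.12 matches the joint entry. So Channel and Outcome are independent.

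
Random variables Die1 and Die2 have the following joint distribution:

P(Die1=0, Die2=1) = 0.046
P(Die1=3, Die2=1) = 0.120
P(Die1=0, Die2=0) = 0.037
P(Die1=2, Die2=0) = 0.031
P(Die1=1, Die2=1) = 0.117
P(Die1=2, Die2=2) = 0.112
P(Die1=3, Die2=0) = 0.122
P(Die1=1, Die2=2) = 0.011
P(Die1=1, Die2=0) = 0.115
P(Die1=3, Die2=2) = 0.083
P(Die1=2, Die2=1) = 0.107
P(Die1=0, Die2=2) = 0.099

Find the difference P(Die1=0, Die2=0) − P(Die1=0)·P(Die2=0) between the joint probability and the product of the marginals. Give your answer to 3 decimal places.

-0.019

P(Die1=0) = 0.037 + 0.046 + 0.099 = 0.182.
P(Die2=0) = 0.037 + 0.115 + 0.031 + 0.122 = 0.305.
P(Die1=0, Die2=0) − P(Die1=0)P(Die2=0) = 0.037 − 0.182×0.305 = -0.019.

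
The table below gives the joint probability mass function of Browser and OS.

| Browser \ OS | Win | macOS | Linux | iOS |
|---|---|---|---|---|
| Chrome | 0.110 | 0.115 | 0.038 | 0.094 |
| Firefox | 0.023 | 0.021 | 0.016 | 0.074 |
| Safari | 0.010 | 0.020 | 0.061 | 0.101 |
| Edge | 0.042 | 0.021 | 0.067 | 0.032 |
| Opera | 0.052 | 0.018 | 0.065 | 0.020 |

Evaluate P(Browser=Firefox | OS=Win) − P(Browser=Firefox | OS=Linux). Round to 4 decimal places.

0.0323

P(OS=Win) = 0.110 + 0.023 + 0.010 + 0.042 + 0.052 = 0.237; P(Browser=Firefox | OS=Win) = 0.023/0.237 = 0.09705.
P(OS=Linux) = 0.038 + 0.016 + 0.061 + 0.067 + 0.065 = 0.247; P(Browser=Firefox | OS=Linux) = 0.016/0.247 = 0.06478.
Difference = 0.0323.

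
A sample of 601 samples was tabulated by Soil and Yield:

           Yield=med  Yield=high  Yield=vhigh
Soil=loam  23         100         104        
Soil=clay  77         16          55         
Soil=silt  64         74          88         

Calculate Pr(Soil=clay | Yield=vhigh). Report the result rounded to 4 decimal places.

0.2227

Total with Yield=vhigh: 104 + 55 + 88 = 247.
P(Soil=clay | Yield=vhigh) = 55/247 = 0.2227.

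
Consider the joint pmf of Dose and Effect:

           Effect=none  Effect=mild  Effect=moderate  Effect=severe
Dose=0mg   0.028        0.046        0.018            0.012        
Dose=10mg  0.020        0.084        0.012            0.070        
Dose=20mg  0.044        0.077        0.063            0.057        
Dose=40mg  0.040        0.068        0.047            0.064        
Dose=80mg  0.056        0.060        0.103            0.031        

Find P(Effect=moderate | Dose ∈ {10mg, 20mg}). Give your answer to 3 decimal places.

P(Dose=10mg) = 0.020 + 0.084 + 0.012 + 0.070 = 0.186.
P(Dose=20mg) = 0.044 + 0.077 + 0.063 + 0.057 = 0.241.
P(Dose ∈ {10mg, 20mg}) = 0.186 + 0.241 = 0.427; P(Effect=moderate, Dose ∈ {10mg, 20mg}) = 0.012 + 0.063 = 0.075.
P(Effect=moderate | Dose ∈ {10mg, 20mg}) = 0.075/0.427 = 0.176.

0.176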